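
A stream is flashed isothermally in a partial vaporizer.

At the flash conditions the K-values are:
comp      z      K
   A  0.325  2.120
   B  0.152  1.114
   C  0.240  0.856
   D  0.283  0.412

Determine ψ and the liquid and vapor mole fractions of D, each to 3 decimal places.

Newton–Raphson from ψ = 0.69:
  ψ = 0.690: g = -0.0970, g' = -0.415 → ψ = 0.456
  ψ = 0.456: g = -0.0070, g' = -0.369 → ψ = 0.437
Converged at ψ = 0.437.
Compositions from xᵢ = zᵢ/(1+ψ(Kᵢ−1)), yᵢ = Kᵢxᵢ:
  A: x = 0.218, y = 0.463
  B: x = 0.145, y = 0.161
  C: x = 0.256, y = 0.219
  D: x = 0.381, y = 0.157

ψ = 0.437, x_D = 0.381, y_D = 0.157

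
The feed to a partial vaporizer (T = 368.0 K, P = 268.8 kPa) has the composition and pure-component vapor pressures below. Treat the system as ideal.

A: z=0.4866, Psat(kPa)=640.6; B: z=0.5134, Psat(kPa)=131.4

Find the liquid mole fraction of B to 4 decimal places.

x_B = 0.7302

Raoult's law: Kᵢ = Pᵢˢᵃᵗ/P = Pᵢˢᵃᵗ/268.8.
  K_A = 640.6/268.8 = 2.383185, K_B = 131.4/268.8 = 0.488839
Material balance + equilibrium reduce to Σ zᵢ(Kᵢ−1)/(1+V/F(Kᵢ−1)) = 0.
g(0) = ΣzᵢKᵢ − 1 = 0.4106 and g(1) = 1 − Σzᵢ/Kᵢ = -0.2544, so a root lies in (0, 1).
Binary case is linear: z₁(K₁−1)(1+V/F(K₂−1)) + z₂(K₂−1)(1+V/F(K₁−1)) = 0
⇒ V/F = [z₁(K₁−1)+z₂(K₂−1)] / [−(K₁−1)(K₂−1)] = 0.41063/0.70703 = 0.5808
Compositions from xᵢ = zᵢ/(1+V/F(Kᵢ−1)), yᵢ = Kᵢxᵢ:
  A: x = 0.2698, y = 0.6431
  B: x = 0.7302, y = 0.3569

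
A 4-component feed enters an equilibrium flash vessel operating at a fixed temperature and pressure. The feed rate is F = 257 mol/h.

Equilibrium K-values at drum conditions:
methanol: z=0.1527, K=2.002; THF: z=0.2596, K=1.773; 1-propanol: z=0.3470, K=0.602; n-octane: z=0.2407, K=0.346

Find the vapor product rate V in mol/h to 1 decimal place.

V = 33.4 mol/h

Let ψ = V/F and solve Σ zᵢ(Kᵢ−1)/(1+ψ(Kᵢ−1)) = 0.
Check two-phase: ΣzᵢKᵢ = 1.0582 > 1 and Σzᵢ/Kᵢ = 1.4948 > 1, so g(0) = 0.0582 > 0 and g(1) = -0.4948 < 0.
Newton–Raphson from ψ = 0.46:
  ψ = 0.4600: g = -0.14144, g' = -0.4492 → ψ = 0.1451
  ψ = 0.1451: g = -0.00649, g' = -0.4298 → ψ = 0.1300
  ψ = 0.1300: g = 0.00002, g' = -0.4322 → ψ = 0.1301
Converged at ψ = 0.1301.
Then V = ψ·F = 0.1301·257 = 33.4 mol/h and L = F − V = 223.6 mol/h.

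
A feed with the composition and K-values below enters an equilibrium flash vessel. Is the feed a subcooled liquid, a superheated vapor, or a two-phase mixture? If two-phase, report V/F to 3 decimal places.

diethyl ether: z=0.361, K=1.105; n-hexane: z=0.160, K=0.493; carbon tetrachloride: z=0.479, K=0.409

subcooled liquid

ΣzᵢKᵢ = 0.674; Σzᵢ/Kᵢ = 1.822.
Since ΣzᵢKᵢ < 1 the mixture is below its bubble point — single liquid phase.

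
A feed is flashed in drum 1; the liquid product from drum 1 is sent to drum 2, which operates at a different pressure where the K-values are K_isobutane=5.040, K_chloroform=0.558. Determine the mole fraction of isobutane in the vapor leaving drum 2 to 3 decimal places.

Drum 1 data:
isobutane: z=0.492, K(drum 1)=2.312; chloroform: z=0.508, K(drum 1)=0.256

Drum 1:
Let ψ₁ = V/F and solve Σ zᵢ(Kᵢ−1)/(1+ψ₁(Kᵢ−1)) = 0.
Feasibility: ΣzᵢKᵢ = 1.268, Σzᵢ/Kᵢ = 2.197 — both > 1, two phases present.
Binary case is linear: z₁(K₁−1)(1+ψ₁(K₂−1)) + z₂(K₂−1)(1+ψ₁(K₁−1)) = 0
⇒ ψ₁ = [z₁(K₁−1)+z₂(K₂−1)] / [−(K₁−1)(K₂−1)] = 0.2676/0.9761 = 0.274
Drum-1 compositions:
  isobutane: x = 0.362, y = 0.837
  chloroform: x = 0.638, y = 0.163
Drum-2 feed = drum-1 liquid: z₂ = (0.3619, 0.6381).
Drum 2:
Let ψ₂ = V/F and solve Σ zᵢ(Kᵢ−1)/(1+ψ₂(Kᵢ−1)) = 0.
g(0) = ΣzᵢKᵢ − 1 = 1.180 and g(1) = 1 − Σzᵢ/Kᵢ = -0.215, so a root lies in (0, 1).
Iterate (Newton) starting at ψ₂ = 0.36:
  ψ₂ = 0.360: g = 0.2602, g' = -1.157 → ψ₂ = 0.585
  ψ₂ = 0.585: g = 0.0543, g' = -0.749 → ψ₂ = 0.657
  ψ₂ = 0.657: g = 0.0023, g' = -0.690 → ψ₂ = 0.661
Converged at ψ₂ = 0.661.
  isobutane: x = 0.099, y = 0.497
  chloroform: x = 0.901, y = 0.503

y_isobutane (drum 2) = 0.497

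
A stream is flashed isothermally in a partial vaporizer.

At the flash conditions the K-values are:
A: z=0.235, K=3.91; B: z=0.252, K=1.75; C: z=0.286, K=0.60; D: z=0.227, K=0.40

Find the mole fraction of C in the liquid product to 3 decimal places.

Rachford–Rice: g(ψ) = Σ zᵢ(Kᵢ−1)/(1+ψ(Kᵢ−1)) = 0.
g(0) = ΣzᵢKᵢ − 1 = 0.622 and g(1) = 1 − Σzᵢ/Kᵢ = -0.248, so a root lies in (0, 1).
Iterate (Newton) starting at ψ = 0.5:
  ψ = 0.500: g = 0.0784, g' = -0.643 → ψ = 0.622
  ψ = 0.622: g = 0.0027, g' = -0.607 → ψ = 0.626
Converged at ψ = 0.626.
Compositions from xᵢ = zᵢ/(1+ψ(Kᵢ−1)), yᵢ = Kᵢxᵢ:
  A: x = 0.083, y = 0.326
  B: x = 0.171, y = 0.300
  C: x = 0.382, y = 0.229
  D: x = 0.364, y = 0.145

x_C = 0.382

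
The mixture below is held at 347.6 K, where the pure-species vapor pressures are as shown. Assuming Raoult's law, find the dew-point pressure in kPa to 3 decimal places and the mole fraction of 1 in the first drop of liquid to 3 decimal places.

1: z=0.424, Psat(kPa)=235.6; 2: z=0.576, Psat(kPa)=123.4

Pdew = 154.621 kPa, x_1 = 0.278

At the dew point ψ → 1, so Σzᵢ/Kᵢ = 1 with Kᵢ = Pᵢˢᵃᵗ/P ⇒ 1/P = Σzᵢ/Pᵢˢᵃᵗ.
1/P = 0.424/235.6 + 0.576/123.4 = 0.006467 ⇒ P = 154.621 kPa
xᵢ = zᵢP/Pᵢˢᵃᵗ ⇒ x_1 = 0.424·154.621/235.6 = 0.278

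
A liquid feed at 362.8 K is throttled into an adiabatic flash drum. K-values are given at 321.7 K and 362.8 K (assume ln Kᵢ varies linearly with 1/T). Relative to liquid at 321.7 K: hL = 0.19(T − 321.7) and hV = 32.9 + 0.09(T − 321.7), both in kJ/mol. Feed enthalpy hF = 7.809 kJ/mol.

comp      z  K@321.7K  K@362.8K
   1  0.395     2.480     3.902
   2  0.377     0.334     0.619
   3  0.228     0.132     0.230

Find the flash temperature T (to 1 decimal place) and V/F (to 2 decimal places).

T = 328.9 K, V/F = 0.20

Adiabatic flash: solve Rachford–Rice at each trial T, then check hF = ψ·hV(T) + (1−ψ)·hL(T).
  T = 321.7 K: K = (2.480, 0.334, 0.132), RR gives ψ = 0.123, H_out = 4.032 kJ/mol
  T = 362.8 K: K = (3.902, 0.619, 0.230), RR gives ψ = 0.505, H_out = 22.342 kJ/mol
  T = 342.2 K: K = (3.152, 0.463, 0.177), RR gives ψ = 0.324, H_out = 13.884 kJ/mol
  T = 331.9 K: K = (2.804, 0.395, 0.153), RR gives ψ = 0.229, H_out = 9.241 kJ/mol
  T = 326.8 K: K = (2.640, 0.364, 0.142), RR gives ψ = 0.178, H_out = 6.737 kJ/mol
  T = 329.4 K: K = (2.723, 0.379, 0.148), RR gives ψ = 0.205, H_out = 8.035 kJ/mol
  T = 328.1 K: K = (2.681, 0.371, 0.145), RR gives ψ = 0.191, H_out = 7.392 kJ/mol
Linear interpolation between T = 328.1 (H_out = 7.392) and T = 329.4 (H_out = 8.035) on hF = 7.809 gives T ≈ 328.9 K, at which ψ = 0.20.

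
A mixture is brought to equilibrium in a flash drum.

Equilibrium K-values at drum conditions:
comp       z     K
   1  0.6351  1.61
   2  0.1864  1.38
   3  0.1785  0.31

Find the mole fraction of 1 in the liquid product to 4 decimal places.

Material balance + equilibrium reduce to Σ zᵢ(Kᵢ−1)/(1+ψ(Kᵢ−1)) = 0.
g(0) = ΣzᵢKᵢ − 1 = 0.3351 and g(1) = 1 − Σzᵢ/Kᵢ = -0.1054, so a root lies in (0, 1).
Newton–Raphson from ψ = 0.5:
  ψ = 0.5000: g = 0.16835, g' = -0.3559 → ψ = 0.9731
  ψ = 0.9731: g = -0.08003, g' = -0.8946 → ψ = 0.8836
  ψ = 0.8836: g = -0.01081, g' = -0.6727 → ψ = 0.8676
  ψ = 0.8676: g = -0.00024, g' = -0.6438 → ψ = 0.8672
Converged at ψ = 0.8672.
Compositions from xᵢ = zᵢ/(1+ψ(Kᵢ−1)), yᵢ = Kᵢxᵢ:
  1: x = 0.4154, y = 0.6688
  2: x = 0.1402, y = 0.1935
  3: x = 0.4444, y = 0.1378

x_1 = 0.4154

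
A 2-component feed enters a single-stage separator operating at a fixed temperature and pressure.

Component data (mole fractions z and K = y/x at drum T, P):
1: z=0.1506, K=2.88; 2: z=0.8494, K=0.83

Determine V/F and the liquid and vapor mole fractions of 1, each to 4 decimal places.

V/F = 0.4341, x_1 = 0.0829, y_1 = 0.2388

Material balance + equilibrium reduce to Σ zᵢ(Kᵢ−1)/(1+V/F(Kᵢ−1)) = 0.
g(0) = ΣzᵢKᵢ − 1 = 0.1387 and g(1) = 1 − Σzᵢ/Kᵢ = -0.0757, so a root lies in (0, 1).
Binary case is linear: z₁(K₁−1)(1+V/F(K₂−1)) + z₂(K₂−1)(1+V/F(K₁−1)) = 0
⇒ V/F = [z₁(K₁−1)+z₂(K₂−1)] / [−(K₁−1)(K₂−1)] = 0.13873/0.31960 = 0.4341
Compositions from xᵢ = zᵢ/(1+V/F(Kᵢ−1)), yᵢ = Kᵢxᵢ:
  1: x = 0.0829, y = 0.2388
  2: x = 0.9171, y = 0.7612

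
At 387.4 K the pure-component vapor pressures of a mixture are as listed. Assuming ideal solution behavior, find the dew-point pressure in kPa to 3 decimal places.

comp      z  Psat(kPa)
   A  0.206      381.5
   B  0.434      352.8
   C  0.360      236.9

At the dew point ψ → 1, so Σzᵢ/Kᵢ = 1 with Kᵢ = Pᵢˢᵃᵗ/P ⇒ 1/P = Σzᵢ/Pᵢˢᵃᵗ.
1/P = 0.206/381.5 + 0.434/352.8 + 0.360/236.9 = 0.003290 ⇒ P = 303.973 kPa

Pdew = 303.973 kPa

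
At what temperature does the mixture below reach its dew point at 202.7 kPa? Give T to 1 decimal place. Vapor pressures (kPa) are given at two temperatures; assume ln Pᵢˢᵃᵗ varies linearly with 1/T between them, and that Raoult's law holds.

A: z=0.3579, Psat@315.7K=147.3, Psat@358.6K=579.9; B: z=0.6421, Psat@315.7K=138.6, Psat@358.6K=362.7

Dew-point temperature: Σzᵢ·P/Pᵢˢᵃᵗ(T) = 1. Interpolate ln Pᵢˢᵃᵗ = aᵢ + bᵢ/T.
  T = 315.7 K: ΣzᵢP/Pᵢˢᵃᵗ = 1.4316
  T = 358.6 K: ΣzᵢP/Pᵢˢᵃᵗ = 0.4839
  T = 337.1 K: ΣzᵢP/Pᵢˢᵃᵗ = 0.8016
  T = 326.4 K: ΣzᵢP/Pᵢˢᵃᵗ = 1.0598
  T = 331.8 K: ΣzᵢP/Pᵢˢᵃᵗ = 0.9182
  T = 329.1 K: ΣzᵢP/Pᵢˢᵃᵗ = 0.9858
Interpolating between 326.4 K and 329.1 K gives T ≈ 328.6 K.

T = 328.6 K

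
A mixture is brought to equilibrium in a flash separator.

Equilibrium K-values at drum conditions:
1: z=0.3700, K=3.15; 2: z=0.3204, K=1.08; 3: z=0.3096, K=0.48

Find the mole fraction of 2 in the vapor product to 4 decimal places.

Rachford–Rice: g(β) = Σ zᵢ(Kᵢ−1)/(1+β(Kᵢ−1)) = 0.
Feasibility: ΣzᵢKᵢ = 1.6601, Σzᵢ/Kᵢ = 1.0591 — both > 1, two phases present.
Newton iteration, β⁰ = 0.4:
  β = 0.4000: g = 0.24925, g' = -0.6298 → β = 0.7958
  β = 0.7958: g = 0.04290, g' = -0.4782 → β = 0.8855
  β = 0.8855: g = -0.00050, g' = -0.4922 → β = 0.8845
Converged at β = 0.8845.
Compositions from xᵢ = zᵢ/(1+β(Kᵢ−1)), yᵢ = Kᵢxᵢ:
  1: x = 0.1275, y = 0.4017
  2: x = 0.2992, y = 0.3232
  3: x = 0.5733, y = 0.2752

y_2 = 0.3232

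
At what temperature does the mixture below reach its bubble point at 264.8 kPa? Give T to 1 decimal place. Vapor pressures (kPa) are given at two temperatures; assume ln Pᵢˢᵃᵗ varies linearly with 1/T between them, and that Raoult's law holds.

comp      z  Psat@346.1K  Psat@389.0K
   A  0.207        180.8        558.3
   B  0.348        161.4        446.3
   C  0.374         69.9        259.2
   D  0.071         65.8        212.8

T = 373.9 K

Bubble-point temperature: ΣzᵢPᵢˢᵃᵗ(T) = P. Interpolate ln Pᵢˢᵃᵗ = aᵢ + bᵢ/T.
  T = 346.1 K: ΣzᵢPᵢˢᵃᵗ = 124.41 kPa
  T = 389.0 K: ΣzᵢPᵢˢᵃᵗ = 382.93 kPa
  T = 367.6 K: ΣzᵢPᵢˢᵃᵗ = 225.47 kPa
  T = 378.3 K: ΣzᵢPᵢˢᵃᵗ = 295.94 kPa
  T = 373.0 K: ΣzᵢPᵢˢᵃᵗ = 259.12 kPa
  T = 375.6 K: ΣzᵢPᵢˢᵃᵗ = 276.69 kPa
  T = 374.3 K: ΣzᵢPᵢˢᵃᵗ = 267.79 kPa
Interpolating between 373.0 K and 374.3 K gives T ≈ 373.9 K.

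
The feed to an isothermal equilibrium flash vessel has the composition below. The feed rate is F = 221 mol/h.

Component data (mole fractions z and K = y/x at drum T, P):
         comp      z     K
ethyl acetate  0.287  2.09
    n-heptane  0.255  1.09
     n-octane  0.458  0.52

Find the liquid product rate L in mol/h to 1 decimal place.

L = 153.9 mol/h

Newton–Raphson from ψ = 0.69:
  ψ = 0.690: g = -0.1286, g' = -0.349 → ψ = 0.321
  ψ = 0.321: g = -0.0060, g' = -0.336 → ψ = 0.304
Converged at ψ = 0.304.
Then V = ψ·F = 0.3037·221 = 67.1 mol/h and L = F − V = 153.9 mol/h.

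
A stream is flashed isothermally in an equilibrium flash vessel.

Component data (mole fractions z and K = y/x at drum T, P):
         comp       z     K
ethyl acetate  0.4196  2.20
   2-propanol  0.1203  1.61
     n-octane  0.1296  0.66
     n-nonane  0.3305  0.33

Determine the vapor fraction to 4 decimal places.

Material balance + equilibrium reduce to Σ zᵢ(Kᵢ−1)/(1+ψ(Kᵢ−1)) = 0.
Check two-phase: ΣzᵢKᵢ = 1.3114 > 1 and Σzᵢ/Kᵢ = 1.4633 > 1, so g(0) = 0.3114 > 0 and g(1) = -0.4633 < 0.
Iterate (Newton) starting at ψ = 0.43:
  ψ = 0.4300: g = 0.02761, g' = -0.6043 → ψ = 0.4757
  ψ = 0.4757: g = -0.00017, g' = -0.6127 → ψ = 0.4754
Converged at ψ = 0.4754.

ψ = 0.4754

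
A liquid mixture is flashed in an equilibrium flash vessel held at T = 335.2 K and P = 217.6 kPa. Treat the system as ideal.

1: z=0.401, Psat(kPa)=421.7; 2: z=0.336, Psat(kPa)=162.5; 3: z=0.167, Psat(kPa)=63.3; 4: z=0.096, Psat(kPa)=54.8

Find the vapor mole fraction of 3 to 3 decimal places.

Raoult's law: Kᵢ = Pᵢˢᵃᵗ/P = Pᵢˢᵃᵗ/217.6.
  K_1 = 421.7/217.6 = 1.93796, K_2 = 162.5/217.6 = 0.74678, K_3 = 63.3/217.6 = 0.29090, K_4 = 54.8/217.6 = 0.25184
Newton iteration, ψ⁰ = 0.4:
  ψ = 0.400: g = -0.0890, g' = -0.486 → ψ = 0.217
  ψ = 0.217: g = -0.0032, g' = -0.462 → ψ = 0.210
Converged at ψ = 0.210.
Compositions from xᵢ = zᵢ/(1+ψ(Kᵢ−1)), yᵢ = Kᵢxᵢ:
  1: x = 0.335, y = 0.649
  2: x = 0.355, y = 0.265
  3: x = 0.196, y = 0.057
  4: x = 0.114, y = 0.029

y_3 = 0.057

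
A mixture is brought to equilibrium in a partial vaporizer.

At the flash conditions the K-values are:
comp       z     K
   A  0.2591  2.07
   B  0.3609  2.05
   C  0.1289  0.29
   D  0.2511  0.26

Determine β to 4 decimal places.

β = 0.4903

Rachford–Rice: g(β) = Σ zᵢ(Kᵢ−1)/(1+β(Kᵢ−1)) = 0.
g(0) = ΣzᵢKᵢ − 1 = 0.3788 and g(1) = 1 − Σzᵢ/Kᵢ = -0.7115, so a root lies in (0, 1).
Newton iteration, β⁰ = 0.44:
  β = 0.4400: g = 0.03907, g' = -0.7630 → β = 0.4912
  β = 0.4912: g = -0.00072, g' = -0.7932 → β = 0.4903
Converged at β = 0.4903.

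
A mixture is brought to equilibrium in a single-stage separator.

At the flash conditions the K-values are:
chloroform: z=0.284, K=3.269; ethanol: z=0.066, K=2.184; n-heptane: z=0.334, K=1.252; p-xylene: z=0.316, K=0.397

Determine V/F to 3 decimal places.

Material balance + equilibrium reduce to Σ zᵢ(Kᵢ−1)/(1+V/F(Kᵢ−1)) = 0.
Feasibility: ΣzᵢKᵢ = 1.616, Σzᵢ/Kᵢ = 1.180 — both > 1, two phases present.
Newton–Raphson from V/F = 0.5:
  V/F = 0.500: g = 0.1529, g' = -0.610 → V/F = 0.751
  V/F = 0.751: g = 0.0023, g' = -0.625 → V/F = 0.755
Converged at V/F = 0.755.

V/F = 0.755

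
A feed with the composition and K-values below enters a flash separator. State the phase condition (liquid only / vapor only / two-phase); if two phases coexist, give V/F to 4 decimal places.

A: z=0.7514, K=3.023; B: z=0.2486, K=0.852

ΣzᵢKᵢ = 2.4833; Σzᵢ/Kᵢ = 0.5403.
Since Σzᵢ/Kᵢ < 1 the mixture is above its dew point — single vapor phase.

vapor only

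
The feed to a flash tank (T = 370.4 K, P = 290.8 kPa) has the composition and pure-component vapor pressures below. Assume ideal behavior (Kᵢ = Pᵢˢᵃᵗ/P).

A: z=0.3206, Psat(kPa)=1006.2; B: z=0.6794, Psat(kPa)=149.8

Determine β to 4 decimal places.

Raoult's law: Kᵢ = Pᵢˢᵃᵗ/P = Pᵢˢᵃᵗ/290.8.
  K_A = 1006.2/290.8 = 3.460110, K_B = 149.8/290.8 = 0.515131
Material balance + equilibrium reduce to Σ zᵢ(Kᵢ−1)/(1+β(Kᵢ−1)) = 0.
g(0) = ΣzᵢKᵢ − 1 = 0.4593 and g(1) = 1 − Σzᵢ/Kᵢ = -0.4115, so a root lies in (0, 1).
Newton iteration, β⁰ = 0.67:
  β = 0.6700: g = -0.19011, g' = -0.6271 → β = 0.3668
  β = 0.3668: g = 0.01389, g' = -0.7724 → β = 0.3848
  β = 0.3848: g = 0.00017, g' = -0.7534 → β = 0.3850
Converged at β = 0.3850.

β = 0.3850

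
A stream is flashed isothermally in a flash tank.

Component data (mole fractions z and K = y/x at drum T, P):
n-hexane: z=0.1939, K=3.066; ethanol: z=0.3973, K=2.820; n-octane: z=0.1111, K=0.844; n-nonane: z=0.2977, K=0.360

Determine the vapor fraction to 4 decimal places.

Newton iteration, ψ⁰ = 0.5:
  ψ = 0.5000: g = 0.27664, g' = -0.8279 → ψ = 0.8342
  ψ = 0.8342: g = 0.00558, g' = -0.8839 → ψ = 0.8405
Converged at ψ = 0.8405.

ψ = 0.8405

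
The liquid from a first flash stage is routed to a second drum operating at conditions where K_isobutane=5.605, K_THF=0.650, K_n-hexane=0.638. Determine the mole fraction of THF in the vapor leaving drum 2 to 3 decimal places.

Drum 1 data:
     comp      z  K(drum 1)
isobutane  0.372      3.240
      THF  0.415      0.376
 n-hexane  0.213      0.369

Drum 1:
Let ψ₁ = V/F and solve Σ zᵢ(Kᵢ−1)/(1+ψ₁(Kᵢ−1)) = 0.
Feasibility: ΣzᵢKᵢ = 1.440, Σzᵢ/Kᵢ = 1.796 — both > 1, two phases present.
Iterate (Newton) starting at ψ₁ = 0.5:
  ψ₁ = 0.500: g = -0.1797, g' = -0.938 → ψ₁ = 0.308
  ψ₁ = 0.308: g = 0.0053, g' = -1.031 → ψ₁ = 0.314
Converged at ψ₁ = 0.314.
Drum-1 compositions:
  isobutane: x = 0.219, y = 0.708
  THF: x = 0.516, y = 0.194
  n-hexane: x = 0.266, y = 0.098
Drum-2 feed = drum-1 liquid: z₂ = (0.2185, 0.5159, 0.2655).
Drum 2:
Rachford–Rice: g(ψ₂) = Σ zᵢ(Kᵢ−1)/(1+ψ₂(Kᵢ−1)) = 0.
Check two-phase: ΣzᵢKᵢ = 1.730 > 1 and Σzᵢ/Kᵢ = 1.249 > 1, so g(0) = 0.730 > 0 and g(1) = -0.249 < 0.
Iterate (Newton) starting at ψ₂ = 0.6:
  ψ₂ = 0.600: g = -0.0840, g' = -0.485 → ψ₂ = 0.427
  ψ₂ = 0.427: g = 0.0132, g' = -0.663 → ψ₂ = 0.447
Converged at ψ₂ = 0.447.
  isobutane: x = 0.071, y = 0.400
  THF: x = 0.612, y = 0.398
  n-hexane: x = 0.317, y = 0.202

y_THF (drum 2) = 0.398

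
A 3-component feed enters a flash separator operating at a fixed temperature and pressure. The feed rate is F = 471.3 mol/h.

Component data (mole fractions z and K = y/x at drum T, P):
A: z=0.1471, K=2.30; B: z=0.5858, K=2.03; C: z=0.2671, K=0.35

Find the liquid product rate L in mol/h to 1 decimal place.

Rachford–Rice: g(β) = Σ zᵢ(Kᵢ−1)/(1+β(Kᵢ−1)) = 0.
Feasibility: ΣzᵢKᵢ = 1.6210, Σzᵢ/Kᵢ = 1.1157 — both > 1, two phases present.
Newton–Raphson from β = 0.52:
  β = 0.5200: g = 0.24476, g' = -0.6096 → β = 0.9215
  β = 0.9215: g = -0.03641, g' = -0.9168 → β = 0.8818
  β = 0.8818: g = -0.00150, g' = -0.8441 → β = 0.8801
Converged at β = 0.8801.
Then V = β·F = 0.8801·471.3 = 414.8 mol/h and L = F − V = 56.5 mol/h.

L = 56.5 mol/h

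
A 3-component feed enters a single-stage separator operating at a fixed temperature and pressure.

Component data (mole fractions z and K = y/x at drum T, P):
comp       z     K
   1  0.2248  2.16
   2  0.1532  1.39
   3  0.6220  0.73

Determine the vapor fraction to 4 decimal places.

Material balance + equilibrium reduce to Σ zᵢ(Kᵢ−1)/(1+ψ(Kᵢ−1)) = 0.
g(0) = ΣzᵢKᵢ − 1 = 0.1526 and g(1) = 1 − Σzᵢ/Kᵢ = -0.0663, so a root lies in (0, 1).
Iterate (Newton) starting at ψ = 0.5:
  ψ = 0.5000: g = 0.02089, g' = -0.1981 → ψ = 0.6055
  ψ = 0.6055: g = 0.00076, g' = -0.1844 → ψ = 0.6096
Converged at ψ = 0.6096.

ψ = 0.6096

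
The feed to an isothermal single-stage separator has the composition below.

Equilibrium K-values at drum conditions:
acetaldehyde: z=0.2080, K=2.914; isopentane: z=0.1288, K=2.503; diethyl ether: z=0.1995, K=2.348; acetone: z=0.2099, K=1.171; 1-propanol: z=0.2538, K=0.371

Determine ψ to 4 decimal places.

ψ = 0.9170

Rachford–Rice: g(ψ) = Σ zᵢ(Kᵢ−1)/(1+ψ(Kᵢ−1)) = 0.
g(0) = ΣzᵢKᵢ − 1 = 0.7369 and g(1) = 1 − Σzᵢ/Kᵢ = -0.0711, so a root lies in (0, 1).
Iterate (Newton) starting at ψ = 0.45:
  ψ = 0.4500: g = 0.30742, g' = -0.6646 → ψ = 0.9126
  ψ = 0.9126: g = 0.00345, g' = -0.7836 → ψ = 0.9170
Converged at ψ = 0.9170.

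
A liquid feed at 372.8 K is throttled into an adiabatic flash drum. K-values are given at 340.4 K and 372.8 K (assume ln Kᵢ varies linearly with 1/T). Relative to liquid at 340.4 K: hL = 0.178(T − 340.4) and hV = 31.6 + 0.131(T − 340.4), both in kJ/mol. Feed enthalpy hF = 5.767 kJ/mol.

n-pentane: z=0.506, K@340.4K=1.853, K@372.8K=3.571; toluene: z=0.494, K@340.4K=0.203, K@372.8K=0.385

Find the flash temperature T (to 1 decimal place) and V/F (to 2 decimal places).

Adiabatic flash: solve Rachford–Rice at each trial T, then check hF = ψ·hV(T) + (1−ψ)·hL(T).
  T = 340.4 K: K = (1.853, 0.203), RR gives ψ = 0.056, H_out = 1.762 kJ/mol
  T = 372.8 K: K = (3.571, 0.385), RR gives ψ = 0.631, H_out = 24.735 kJ/mol
  T = 356.6 K: K = (2.611, 0.284), RR gives ψ = 0.400, H_out = 15.210 kJ/mol
  T = 348.5 K: K = (2.208, 0.241), RR gives ψ = 0.258, H_out = 9.489 kJ/mol
  T = 344.4 K: K = (2.023, 0.221), RR gives ψ = 0.167, H_out = 5.947 kJ/mol
  T = 342.4 K: K = (1.937, 0.212), RR gives ψ = 0.115, H_out = 3.966 kJ/mol
Linear interpolation between T = 342.4 (H_out = 3.966) and T = 344.4 (H_out = 5.947) on hF = 5.767 gives T ≈ 344.2 K, at which ψ = 0.16.

T = 344.2 K, V/F = 0.16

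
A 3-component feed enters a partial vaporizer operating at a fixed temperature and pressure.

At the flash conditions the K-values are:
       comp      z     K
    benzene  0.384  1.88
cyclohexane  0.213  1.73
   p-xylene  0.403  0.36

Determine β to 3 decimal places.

β = 0.444

Let β = V/F and solve Σ zᵢ(Kᵢ−1)/(1+β(Kᵢ−1)) = 0.
Check two-phase: ΣzᵢKᵢ = 1.235 > 1 and Σzᵢ/Kᵢ = 1.447 > 1, so g(0) = 0.235 > 0 and g(1) = -0.447 < 0.
Newton iteration, β⁰ = 0.54:
  β = 0.540: g = -0.0535, g' = -0.580 → β = 0.448
  β = 0.448: g = -0.0019, g' = -0.542 → β = 0.444
Converged at β = 0.444.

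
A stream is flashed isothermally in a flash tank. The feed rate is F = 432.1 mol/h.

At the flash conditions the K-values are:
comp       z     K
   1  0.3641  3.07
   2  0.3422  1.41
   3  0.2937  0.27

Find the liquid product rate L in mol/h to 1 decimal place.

L = 139.7 mol/h

Rachford–Rice: g(ψ) = Σ zᵢ(Kᵢ−1)/(1+ψ(Kᵢ−1)) = 0.
g(0) = ΣzᵢKᵢ − 1 = 0.6796 and g(1) = 1 − Σzᵢ/Kᵢ = -0.4491, so a root lies in (0, 1).
Newton iteration, ψ⁰ = 0.61:
  ψ = 0.6100: g = 0.05881, g' = -0.8502 → ψ = 0.6792
  ψ = 0.6792: g = -0.00221, g' = -0.9204 → ψ = 0.6768
Converged at ψ = 0.6768.
Then V = ψ·F = 0.6768·432.1 = 292.4 mol/h and L = F − V = 139.7 mol/h.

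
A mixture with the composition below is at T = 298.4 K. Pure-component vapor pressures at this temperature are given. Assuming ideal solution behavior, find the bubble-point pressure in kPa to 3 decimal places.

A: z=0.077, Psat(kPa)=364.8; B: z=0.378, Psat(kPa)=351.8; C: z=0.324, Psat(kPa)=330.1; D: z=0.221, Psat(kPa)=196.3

At the bubble point ψ → 0, so ΣzᵢKᵢ = 1 with Kᵢ = Pᵢˢᵃᵗ/P ⇒ P = ΣzᵢPᵢˢᵃᵗ.
P = 0.077·364.8 + 0.378·351.8 + 0.324·330.1 + 0.221·196.3 = 311.405 kPa

Pbub = 311.405 kPa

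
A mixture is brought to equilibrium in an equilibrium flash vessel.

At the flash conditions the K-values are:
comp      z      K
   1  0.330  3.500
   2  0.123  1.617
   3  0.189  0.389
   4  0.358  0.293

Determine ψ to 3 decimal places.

Rachford–Rice: g(ψ) = Σ zᵢ(Kᵢ−1)/(1+ψ(Kᵢ−1)) = 0.
g(0) = ΣzᵢKᵢ − 1 = 0.532 and g(1) = 1 − Σzᵢ/Kᵢ = -0.878, so a root lies in (0, 1).
Newton–Raphson from ψ = 0.5:
  ψ = 0.500: g = -0.1331, g' = -1.009 → ψ = 0.368
Converged at ψ = 0.368.

ψ = 0.368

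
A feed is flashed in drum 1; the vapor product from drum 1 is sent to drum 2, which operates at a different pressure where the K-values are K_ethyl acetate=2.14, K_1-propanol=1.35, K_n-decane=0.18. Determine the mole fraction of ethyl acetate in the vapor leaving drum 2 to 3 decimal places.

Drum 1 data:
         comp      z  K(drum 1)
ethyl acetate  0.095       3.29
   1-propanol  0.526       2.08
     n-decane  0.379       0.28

Drum 1:
Let ψ₁ = V/F and solve Σ zᵢ(Kᵢ−1)/(1+ψ₁(Kᵢ−1)) = 0.
Feasibility: ΣzᵢKᵢ = 1.513, Σzᵢ/Kᵢ = 1.635 — both > 1, two phases present.
Newton iteration, ψ₁⁰ = 0.4:
  ψ₁ = 0.400: g = 0.1270, g' = -0.822 → ψ₁ = 0.554
  ψ₁ = 0.554: g = -0.0030, g' = -0.881 → ψ₁ = 0.551
Converged at ψ₁ = 0.551.
Drum-1 compositions:
  ethyl acetate: x = 0.042, y = 0.138
  1-propanol: x = 0.330, y = 0.686
  n-decane: x = 0.628, y = 0.176
Drum-2 feed = drum-1 vapor: z₂ = (0.1382, 0.6859, 0.1759).
Drum 2:
Material balance + equilibrium reduce to Σ zᵢ(Kᵢ−1)/(1+ψ₂(Kᵢ−1)) = 0.
Check two-phase: ΣzᵢKᵢ = 1.253 > 1 and Σzᵢ/Kᵢ = 1.550 > 1, so g(0) = 0.253 > 0 and g(1) = -0.550 < 0.
Newton iteration, ψ₂⁰ = 0.5:
  ψ₂ = 0.500: g = 0.0602, g' = -0.474 → ψ₂ = 0.627
  ψ₂ = 0.627: g = -0.0082, g' = -0.619 → ψ₂ = 0.614
Converged at ψ₂ = 0.614.
  ethyl acetate: x = 0.081, y = 0.174
  1-propanol: x = 0.565, y = 0.762
  n-decane: x = 0.354, y = 0.064

y_ethyl acetate (drum 2) = 0.174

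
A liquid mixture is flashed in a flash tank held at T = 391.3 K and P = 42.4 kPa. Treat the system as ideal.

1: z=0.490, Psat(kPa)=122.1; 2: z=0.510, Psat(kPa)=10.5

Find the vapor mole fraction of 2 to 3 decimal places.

Raoult's law: Kᵢ = Pᵢˢᵃᵗ/P = Pᵢˢᵃᵗ/42.4.
  K_1 = 122.1/42.4 = 2.87972, K_2 = 10.5/42.4 = 0.24764
Let ψ = V/F and solve Σ zᵢ(Kᵢ−1)/(1+ψ(Kᵢ−1)) = 0.
g(0) = ΣzᵢKᵢ − 1 = 0.537 and g(1) = 1 − Σzᵢ/Kᵢ = -1.230, so a root lies in (0, 1).
Binary case is linear: z₁(K₁−1)(1+ψ(K₂−1)) + z₂(K₂−1)(1+ψ(K₁−1)) = 0
⇒ ψ = [z₁(K₁−1)+z₂(K₂−1)] / [−(K₁−1)(K₂−1)] = 0.5374/1.4142 = 0.380
Compositions from xᵢ = zᵢ/(1+ψ(Kᵢ−1)), yᵢ = Kᵢxᵢ:
  1: x = 0.286, y = 0.823
  2: x = 0.714, y = 0.177

y_2 = 0.177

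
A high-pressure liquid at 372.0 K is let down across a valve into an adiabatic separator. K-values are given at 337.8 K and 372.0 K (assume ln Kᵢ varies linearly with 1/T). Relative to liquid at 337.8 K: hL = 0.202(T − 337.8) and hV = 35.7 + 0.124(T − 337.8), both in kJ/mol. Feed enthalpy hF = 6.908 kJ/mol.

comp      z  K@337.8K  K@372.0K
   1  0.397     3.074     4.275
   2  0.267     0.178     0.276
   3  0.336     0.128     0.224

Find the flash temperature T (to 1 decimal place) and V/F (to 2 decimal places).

Adiabatic flash: solve Rachford–Rice at each trial T, then check hF = ψ·hV(T) + (1−ψ)·hL(T).
  T = 337.8 K: K = (3.074, 0.178, 0.128), RR gives ψ = 0.176, H_out = 6.295 kJ/mol
  T = 372.0 K: K = (4.275, 0.276, 0.224), RR gives ψ = 0.343, H_out = 18.235 kJ/mol
  T = 354.9 K: K = (3.654, 0.224, 0.172), RR gives ψ = 0.266, H_out = 12.586 kJ/mol
  T = 346.4 K: K = (3.360, 0.200, 0.149), RR gives ψ = 0.224, H_out = 9.574 kJ/mol
  T = 342.1 K: K = (3.216, 0.189, 0.138), RR gives ψ = 0.201, H_out = 7.969 kJ/mol
  T = 340.0 K: K = (3.146, 0.184, 0.133), RR gives ψ = 0.189, H_out = 7.161 kJ/mol
Linear interpolation between T = 337.8 (H_out = 6.295) and T = 340.0 (H_out = 7.161) on hF = 6.908 gives T ≈ 339.4 K, at which ψ = 0.19.

T = 339.4 K, V/F = 0.19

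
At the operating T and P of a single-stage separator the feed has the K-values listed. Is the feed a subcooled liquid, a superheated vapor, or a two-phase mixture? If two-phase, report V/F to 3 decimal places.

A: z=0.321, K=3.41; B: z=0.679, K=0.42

ΣzᵢKᵢ = 1.380; Σzᵢ/Kᵢ = 1.711.
Both exceed 1, so a two-phase solution exists.
Rachford–Rice: g(ψ) = Σ zᵢ(Kᵢ−1)/(1+ψ(Kᵢ−1)) = 0.
Binary case is linear: z₁(K₁−1)(1+ψ(K₂−1)) + z₂(K₂−1)(1+ψ(K₁−1)) = 0
⇒ ψ = [z₁(K₁−1)+z₂(K₂−1)] / [−(K₁−1)(K₂−1)] = 0.3798/1.3978 = 0.272

two-phase, V/F = 0.272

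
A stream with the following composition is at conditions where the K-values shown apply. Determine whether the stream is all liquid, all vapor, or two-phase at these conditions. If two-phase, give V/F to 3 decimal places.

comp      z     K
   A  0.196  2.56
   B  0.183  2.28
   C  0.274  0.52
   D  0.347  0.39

two-phase, V/F = 0.247

ΣzᵢKᵢ = 1.197; Σzᵢ/Kᵢ = 1.573.
Both exceed 1, so a two-phase solution exists.
Newton iteration, ψ⁰ = 0.5:
  ψ = 0.500: g = -0.1630, g' = -0.639 → ψ = 0.245
  ψ = 0.245: g = 0.0018, g' = -0.683 → ψ = 0.247
Converged at ψ = 0.247.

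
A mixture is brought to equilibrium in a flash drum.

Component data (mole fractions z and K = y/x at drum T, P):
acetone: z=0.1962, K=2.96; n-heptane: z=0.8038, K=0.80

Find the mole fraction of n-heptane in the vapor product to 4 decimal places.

y_n-heptane = 0.7259

Rachford–Rice: g(ψ) = Σ zᵢ(Kᵢ−1)/(1+ψ(Kᵢ−1)) = 0.
g(0) = ΣzᵢKᵢ − 1 = 0.2238 and g(1) = 1 − Σzᵢ/Kᵢ = -0.0710, so a root lies in (0, 1).
Iterate (Newton) starting at ψ = 0.5:
  ψ = 0.5000: g = 0.01560, g' = -0.2320 → ψ = 0.5672
  ψ = 0.5672: g = 0.00077, g' = -0.2099 → ψ = 0.5709
Converged at ψ = 0.5709.
Compositions from xᵢ = zᵢ/(1+ψ(Kᵢ−1)), yᵢ = Kᵢxᵢ:
  acetone: x = 0.0926, y = 0.2741
  n-heptane: x = 0.9074, y = 0.7259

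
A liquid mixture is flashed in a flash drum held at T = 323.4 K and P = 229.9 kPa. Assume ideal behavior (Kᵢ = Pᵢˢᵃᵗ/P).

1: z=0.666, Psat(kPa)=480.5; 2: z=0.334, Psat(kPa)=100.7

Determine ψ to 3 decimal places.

ψ = 0.879

Raoult's law: Kᵢ = Pᵢˢᵃᵗ/P = Pᵢˢᵃᵗ/229.9.
  K_1 = 480.5/229.9 = 2.09004, K_2 = 100.7/229.9 = 0.43802
Material balance + equilibrium reduce to Σ zᵢ(Kᵢ−1)/(1+ψ(Kᵢ−1)) = 0.
g(0) = ΣzᵢKᵢ − 1 = 0.538 and g(1) = 1 − Σzᵢ/Kᵢ = -0.081, so a root lies in (0, 1).
Binary case is linear: z₁(K₁−1)(1+ψ(K₂−1)) + z₂(K₂−1)(1+ψ(K₁−1)) = 0
⇒ ψ = [z₁(K₁−1)+z₂(K₂−1)] / [−(K₁−1)(K₂−1)] = 0.5383/0.6126 = 0.879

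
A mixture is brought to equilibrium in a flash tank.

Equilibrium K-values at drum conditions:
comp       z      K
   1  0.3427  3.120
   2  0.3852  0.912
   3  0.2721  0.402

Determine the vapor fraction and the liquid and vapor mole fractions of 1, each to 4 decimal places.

Material balance + equilibrium reduce to Σ zᵢ(Kᵢ−1)/(1+ψ(Kᵢ−1)) = 0.
g(0) = ΣzᵢKᵢ − 1 = 0.5299 and g(1) = 1 − Σzᵢ/Kᵢ = -0.2091, so a root lies in (0, 1).
Newton iteration, ψ⁰ = 0.5:
  ψ = 0.5000: g = 0.08510, g' = -0.5642 → ψ = 0.6508
  ψ = 0.6508: g = 0.00294, g' = -0.5361 → ψ = 0.6563
Converged at ψ = 0.6563.
Compositions from xᵢ = zᵢ/(1+ψ(Kᵢ−1)), yᵢ = Kᵢxᵢ:
  1: x = 0.1433, y = 0.4471
  2: x = 0.4088, y = 0.3728
  3: x = 0.4479, y = 0.1800

ψ = 0.6563, x_1 = 0.1433, y_1 = 0.4471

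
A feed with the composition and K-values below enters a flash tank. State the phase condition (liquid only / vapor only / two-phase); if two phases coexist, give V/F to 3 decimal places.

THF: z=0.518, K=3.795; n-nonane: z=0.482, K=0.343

ΣzᵢKᵢ = 2.131; Σzᵢ/Kᵢ = 1.542.
Both exceed 1, so a two-phase solution exists.
Material balance + equilibrium reduce to Σ zᵢ(Kᵢ−1)/(1+ψ(Kᵢ−1)) = 0.
Newton iteration, ψ⁰ = 0.5:
  ψ = 0.500: g = 0.1323, g' = -1.165 → ψ = 0.614
  ψ = 0.614: g = 0.0028, g' = -1.133 → ψ = 0.616
Converged at ψ = 0.616.

two-phase, V/F = 0.616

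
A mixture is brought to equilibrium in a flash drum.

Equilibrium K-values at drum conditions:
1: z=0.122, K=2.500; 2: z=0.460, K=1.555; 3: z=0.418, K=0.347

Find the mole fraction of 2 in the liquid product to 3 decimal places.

Material balance + equilibrium reduce to Σ zᵢ(Kᵢ−1)/(1+V/F(Kᵢ−1)) = 0.
Check two-phase: ΣzᵢKᵢ = 1.165 > 1 and Σzᵢ/Kᵢ = 1.549 > 1, so g(0) = 0.165 > 0 and g(1) = -0.549 < 0.
Newton iteration, V/F⁰ = 0.58:
  V/F = 0.580: g = -0.1484, g' = -0.621 → V/F = 0.341
  V/F = 0.341: g = -0.0155, g' = -0.515 → V/F = 0.311
Converged at V/F = 0.311.
Compositions from xᵢ = zᵢ/(1+V/F(Kᵢ−1)), yᵢ = Kᵢxᵢ:
  1: x = 0.083, y = 0.208
  2: x = 0.392, y = 0.610
  3: x = 0.525, y = 0.182

x_2 = 0.392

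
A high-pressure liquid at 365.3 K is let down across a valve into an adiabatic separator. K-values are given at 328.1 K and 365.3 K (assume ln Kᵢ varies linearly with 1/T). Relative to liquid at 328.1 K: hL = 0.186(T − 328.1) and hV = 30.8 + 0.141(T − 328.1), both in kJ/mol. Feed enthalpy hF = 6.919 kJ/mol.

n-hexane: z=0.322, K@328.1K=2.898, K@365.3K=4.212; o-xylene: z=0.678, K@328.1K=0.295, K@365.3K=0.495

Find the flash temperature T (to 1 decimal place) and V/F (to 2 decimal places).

T = 336.7 K, V/F = 0.17

Adiabatic flash: solve Rachford–Rice at each trial T, then check hF = ψ·hV(T) + (1−ψ)·hL(T).
  T = 328.1 K: K = (2.898, 0.295), RR gives ψ = 0.100, H_out = 3.065 kJ/mol
  T = 365.3 K: K = (4.212, 0.495), RR gives ψ = 0.427, H_out = 19.343 kJ/mol
  T = 346.7 K: K = (3.529, 0.387), RR gives ψ = 0.258, H_out = 11.178 kJ/mol
  T = 337.4 K: K = (3.207, 0.339), RR gives ψ = 0.180, H_out = 7.203 kJ/mol
  T = 332.8 K: K = (3.052, 0.317), RR gives ψ = 0.141, H_out = 5.189 kJ/mol
  T = 335.1 K: K = (3.129, 0.328), RR gives ψ = 0.161, H_out = 6.202 kJ/mol
Linear interpolation between T = 335.1 (H_out = 6.202) and T = 337.4 (H_out = 7.203) on hF = 6.919 gives T ≈ 336.7 K, at which ψ = 0.17.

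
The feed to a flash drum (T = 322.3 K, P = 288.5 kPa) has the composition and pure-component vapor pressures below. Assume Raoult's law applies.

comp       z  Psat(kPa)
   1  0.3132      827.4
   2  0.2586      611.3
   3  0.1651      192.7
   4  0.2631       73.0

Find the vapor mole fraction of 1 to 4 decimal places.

y_1 = 0.4135

Raoult's law: Kᵢ = Pᵢˢᵃᵗ/P = Pᵢˢᵃᵗ/288.5.
  K_1 = 827.4/288.5 = 2.867938, K_2 = 611.3/288.5 = 2.118891, K_3 = 192.7/288.5 = 0.667938, K_4 = 73.0/288.5 = 0.253033
Material balance + equilibrium reduce to Σ zᵢ(Kᵢ−1)/(1+V/F(Kᵢ−1)) = 0.
Feasibility: ΣzᵢKᵢ = 1.6230, Σzᵢ/Kᵢ = 1.5182 — both > 1, two phases present.
Newton–Raphson from V/F = 0.58:
  V/F = 0.5800: g = 0.04162, g' = -0.8558 → V/F = 0.6286
  V/F = 0.6286: g = -0.00085, g' = -0.8936 → V/F = 0.6277
Converged at V/F = 0.6277.
Compositions from xᵢ = zᵢ/(1+V/F(Kᵢ−1)), yᵢ = Kᵢxᵢ:
  1: x = 0.1442, y = 0.4135
  2: x = 0.1519, y = 0.3219
  3: x = 0.2086, y = 0.1393
  4: x = 0.4953, y = 0.1253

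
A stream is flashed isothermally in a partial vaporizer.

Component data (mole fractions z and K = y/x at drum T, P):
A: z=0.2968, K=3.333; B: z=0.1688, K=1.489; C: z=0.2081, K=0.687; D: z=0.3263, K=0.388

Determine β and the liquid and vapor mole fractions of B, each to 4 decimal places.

Iterate (Newton) starting at β = 0.5:
  β = 0.5000: g = 0.02097, g' = -0.6526 → β = 0.5321
  β = 0.5321: g = 0.00013, g' = -0.6451 → β = 0.5323
Converged at β = 0.5323.
Compositions from xᵢ = zᵢ/(1+β(Kᵢ−1)), yᵢ = Kᵢxᵢ:
  A: x = 0.1324, y = 0.4412
  B: x = 0.1339, y = 0.1994
  C: x = 0.2497, y = 0.1715
  D: x = 0.4840, y = 0.1878

β = 0.5323, x_B = 0.1339, y_B = 0.1994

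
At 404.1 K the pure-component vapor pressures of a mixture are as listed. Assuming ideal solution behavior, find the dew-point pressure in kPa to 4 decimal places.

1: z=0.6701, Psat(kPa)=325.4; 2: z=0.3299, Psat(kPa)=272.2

At the dew point ψ → 1, so Σzᵢ/Kᵢ = 1 with Kᵢ = Pᵢˢᵃᵗ/P ⇒ 1/P = Σzᵢ/Pᵢˢᵃᵗ.
1/P = 0.6701/325.4 + 0.3299/272.2 = 0.0032713 ⇒ P = 305.6900 kPa

Pdew = 305.6900 kPa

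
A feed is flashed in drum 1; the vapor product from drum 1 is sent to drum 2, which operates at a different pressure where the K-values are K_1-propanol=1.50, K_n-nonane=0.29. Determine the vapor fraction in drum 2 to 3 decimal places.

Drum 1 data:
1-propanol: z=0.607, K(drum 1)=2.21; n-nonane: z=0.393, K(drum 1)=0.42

V/F (drum 2) = 0.441

Drum 1:
Rachford–Rice: g(ψ₁) = Σ zᵢ(Kᵢ−1)/(1+ψ₁(Kᵢ−1)) = 0.
g(0) = ΣzᵢKᵢ − 1 = 0.507 and g(1) = 1 − Σzᵢ/Kᵢ = -0.210, so a root lies in (0, 1).
Newton–Raphson from ψ₁ = 0.5:
  ψ₁ = 0.500: g = 0.1366, g' = -0.607 → ψ₁ = 0.725
  ψ₁ = 0.725: g = -0.0020, g' = -0.646 → ψ₁ = 0.722
Converged at ψ₁ = 0.722.
Drum-1 compositions:
  1-propanol: x = 0.324, y = 0.716
  n-nonane: x = 0.676, y = 0.284
Drum-2 feed = drum-1 vapor: z₂ = (0.7161, 0.2839).
Drum 2:
Rachford–Rice: g(ψ₂) = Σ zᵢ(Kᵢ−1)/(1+ψ₂(Kᵢ−1)) = 0.
g(0) = ΣzᵢKᵢ − 1 = 0.156 and g(1) = 1 − Σzᵢ/Kᵢ = -0.456, so a root lies in (0, 1).
Binary case is linear: z₁(K₁−1)(1+ψ₂(K₂−1)) + z₂(K₂−1)(1+ψ₂(K₁−1)) = 0
⇒ ψ₂ = [z₁(K₁−1)+z₂(K₂−1)] / [−(K₁−1)(K₂−1)] = 0.1565/0.3550 = 0.441
  1-propanol: x = 0.587, y = 0.880
  n-nonane: x = 0.413, y = 0.120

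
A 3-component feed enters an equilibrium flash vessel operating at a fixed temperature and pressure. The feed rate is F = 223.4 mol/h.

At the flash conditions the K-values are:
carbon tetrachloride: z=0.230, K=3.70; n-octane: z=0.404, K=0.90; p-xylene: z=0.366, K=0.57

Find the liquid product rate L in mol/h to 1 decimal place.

L = 99.9 mol/h

Rachford–Rice: g(ψ) = Σ zᵢ(Kᵢ−1)/(1+ψ(Kᵢ−1)) = 0.
Feasibility: ΣzᵢKᵢ = 1.423, Σzᵢ/Kᵢ = 1.153 — both > 1, two phases present.
Newton–Raphson from ψ = 0.5:
  ψ = 0.500: g = 0.0212, g' = -0.418 → ψ = 0.551
  ψ = 0.551: g = 0.0007, g' = -0.392 → ψ = 0.553
Converged at ψ = 0.553.
Then V = ψ·F = 0.5526·223.4 = 123.5 mol/h and L = F − V = 99.9 mol/h.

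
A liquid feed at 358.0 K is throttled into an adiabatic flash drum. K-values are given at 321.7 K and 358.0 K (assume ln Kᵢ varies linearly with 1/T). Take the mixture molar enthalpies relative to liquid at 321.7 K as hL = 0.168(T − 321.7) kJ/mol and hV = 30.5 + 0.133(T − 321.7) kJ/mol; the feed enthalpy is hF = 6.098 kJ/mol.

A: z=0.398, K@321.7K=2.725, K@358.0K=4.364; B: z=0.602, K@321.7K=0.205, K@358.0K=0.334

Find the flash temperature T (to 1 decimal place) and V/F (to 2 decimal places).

Adiabatic flash: solve Rachford–Rice at each trial T, then check hF = ψ·hV(T) + (1−ψ)·hL(T).
  T = 321.7 K: K = (2.725, 0.205), RR gives ψ = 0.152, H_out = 4.625 kJ/mol
  T = 358.0 K: K = (4.364, 0.334), RR gives ψ = 0.419, H_out = 18.335 kJ/mol
  T = 339.9 K: K = (3.494, 0.265), RR gives ψ = 0.300, H_out = 12.027 kJ/mol
  T = 330.8 K: K = (3.096, 0.234), RR gives ψ = 0.232, H_out = 8.544 kJ/mol
  T = 326.2 K: K = (2.905, 0.219), RR gives ψ = 0.194, H_out = 6.633 kJ/mol
  T = 323.9 K: K = (2.812, 0.212), RR gives ψ = 0.173, H_out = 5.626 kJ/mol
Linear interpolation between T = 323.9 (H_out = 5.626) and T = 326.2 (H_out = 6.633) on hF = 6.098 gives T ≈ 325.0 K, at which ψ = 0.18.

T = 325.0 K, V/F = 0.18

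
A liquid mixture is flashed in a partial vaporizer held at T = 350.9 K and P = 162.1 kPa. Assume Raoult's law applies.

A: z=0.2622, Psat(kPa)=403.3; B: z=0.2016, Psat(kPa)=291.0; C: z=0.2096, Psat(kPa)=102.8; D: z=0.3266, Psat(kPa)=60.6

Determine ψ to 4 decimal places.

ψ = 0.4062

Raoult's law: Kᵢ = Pᵢˢᵃᵗ/P = Pᵢˢᵃᵗ/162.1.
  K_A = 403.3/162.1 = 2.487970, K_B = 291.0/162.1 = 1.795188, K_C = 102.8/162.1 = 0.634176, K_D = 60.6/162.1 = 0.373843
Material balance + equilibrium reduce to Σ zᵢ(Kᵢ−1)/(1+ψ(Kᵢ−1)) = 0.
Check two-phase: ΣzᵢKᵢ = 1.2693 > 1 and Σzᵢ/Kᵢ = 1.4218 > 1, so g(0) = 0.2693 > 0 and g(1) = -0.4218 < 0.
Newton iteration, ψ⁰ = 0.5:
  ψ = 0.5000: g = -0.05314, g' = -0.5695 → ψ = 0.4067
  ψ = 0.4067: g = -0.00026, g' = -0.5673 → ψ = 0.4062
Converged at ψ = 0.4062.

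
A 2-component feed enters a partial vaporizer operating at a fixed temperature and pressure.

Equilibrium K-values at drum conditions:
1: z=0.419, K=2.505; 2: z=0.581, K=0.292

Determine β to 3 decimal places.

Material balance + equilibrium reduce to Σ zᵢ(Kᵢ−1)/(1+β(Kᵢ−1)) = 0.
Check two-phase: ΣzᵢKᵢ = 1.219 > 1 and Σzᵢ/Kᵢ = 2.157 > 1, so g(0) = 0.219 > 0 and g(1) = -1.157 < 0.
Binary case is linear: z₁(K₁−1)(1+β(K₂−1)) + z₂(K₂−1)(1+β(K₁−1)) = 0
⇒ β = [z₁(K₁−1)+z₂(K₂−1)] / [−(K₁−1)(K₂−1)] = 0.2192/1.0655 = 0.206

β = 0.206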